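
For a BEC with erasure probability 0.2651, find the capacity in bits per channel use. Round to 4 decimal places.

0.7349 bits

Binary erasure channel: capacity C = 1 − ε.
C = 1 − 0.2651 = 0.7349 bits per channel use.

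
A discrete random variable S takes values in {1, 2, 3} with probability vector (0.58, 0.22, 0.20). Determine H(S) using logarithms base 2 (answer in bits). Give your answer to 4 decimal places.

H(S) = −Σ p·log₂ p.
  −(0.58)·log₂(0.58) = 0.45581
  −(0.22)·log₂(0.22) = 0.48057
  −(0.20)·log₂(0.20) = 0.46439
Sum: 0.45581 + 0.48057 + 0.46439 = 1.4008 bits.

1.4008 bits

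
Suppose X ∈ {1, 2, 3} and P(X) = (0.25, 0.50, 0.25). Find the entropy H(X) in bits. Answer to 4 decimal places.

1.5000 bits

H(X) = −Σ p·log₂ p.
  −(0.25)·log₂(0.25) = 0.50000
  −(0.50)·log₂(0.50) = 0.50000
  −(0.25)·log₂(0.25) = 0.50000
Sum: 0.50000 + 0.50000 + 0.50000 = 1.5000 bits.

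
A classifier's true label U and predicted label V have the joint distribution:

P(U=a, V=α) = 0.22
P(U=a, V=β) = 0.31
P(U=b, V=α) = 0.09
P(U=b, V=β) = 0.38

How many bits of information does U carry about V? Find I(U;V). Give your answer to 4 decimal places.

Marginals: p(U) = (0.5300, 0.4700), p(V) = (0.3100, 0.6900).
I(U;V) = Σ p(x,y)·log₂[p(x,y)/(p(x)p(y))].
  (a,α): 0.22·log₂(1.3390) = 0.09266
  (a,β): 0.31·log₂(0.8477) = -0.07390
  (b,α): 0.09·log₂(0.6177) = -0.06255
  (b,β): 0.38·log₂(1.1718) = 0.08689
Sum = 0.0431 bits.

0.0431 bits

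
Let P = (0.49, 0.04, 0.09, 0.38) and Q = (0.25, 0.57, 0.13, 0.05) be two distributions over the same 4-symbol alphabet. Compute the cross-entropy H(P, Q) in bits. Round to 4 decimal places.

2.9197 bits

H(P,Q) = −Σ p·log₂ q.
  −0.49·log₂(0.25) = 0.98000
  −0.04·log₂(0.57) = 0.03244
  −0.09·log₂(0.13) = 0.26491
  −0.38·log₂(0.05) = 1.64233
H(P,Q) = 2.9197 bits.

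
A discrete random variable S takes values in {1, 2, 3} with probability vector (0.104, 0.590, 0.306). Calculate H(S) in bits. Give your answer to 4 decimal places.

H(S) = −Σ p·log₂ p.
  −(0.104)·log₂(0.104) = 0.33960
  −(0.590)·log₂(0.590) = 0.44912
  −(0.306)·log₂(0.306) = 0.52277
Sum: 0.33960 + 0.44912 + 0.52277 = 1.3115 bits.

1.3115 bits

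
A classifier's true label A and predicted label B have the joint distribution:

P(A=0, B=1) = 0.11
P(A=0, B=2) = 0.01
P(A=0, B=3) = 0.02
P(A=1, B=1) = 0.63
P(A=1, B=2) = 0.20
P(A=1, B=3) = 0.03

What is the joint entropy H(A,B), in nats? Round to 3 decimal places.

H(A,B) = −Σ p(x,y)·ln p(x,y) over all 6 cells.
  cell (0,1): −0.11·ln0.11 = 0.2428
  cell (0,2): −0.01·ln0.01 = 0.0461
  cell (0,3): −0.02·ln0.02 = 0.0782
  cell (1,1): −0.63·ln0.63 = 0.2911
  cell (1,2): −0.20·ln0.20 = 0.3219
  cell (1,3): −0.03·ln0.03 = 0.1052
Sum = 1.085 nats.

1.085 nats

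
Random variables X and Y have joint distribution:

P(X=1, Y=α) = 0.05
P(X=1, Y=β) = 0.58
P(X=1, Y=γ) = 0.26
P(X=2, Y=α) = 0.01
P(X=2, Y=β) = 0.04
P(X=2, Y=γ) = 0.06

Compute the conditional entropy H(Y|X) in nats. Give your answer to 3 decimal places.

0.813 nats

Chain rule: H(Y|X) = H(X,Y) − H(X).
Marginals: p(X) = (0.8900, 0.1100), p(Y) = (0.0600, 0.6200, 0.3200).
H(X,Y) = 1.1596 nats; H(X) = 0.3465 nats.
H(Y|X) = 1.1596 − 0.3465 = 0.813 nats.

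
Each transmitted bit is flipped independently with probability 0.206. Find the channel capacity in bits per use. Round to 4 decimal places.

0.2662 bits

Binary symmetric channel: C = 1 − h₂(ε) where h₂ is the binary entropy function.
h₂(0.206) = −0.206·log₂0.206 − 0.794·log₂0.794 = 0.7338.
C = 1 − 0.7338 = 0.2662 bits per channel use.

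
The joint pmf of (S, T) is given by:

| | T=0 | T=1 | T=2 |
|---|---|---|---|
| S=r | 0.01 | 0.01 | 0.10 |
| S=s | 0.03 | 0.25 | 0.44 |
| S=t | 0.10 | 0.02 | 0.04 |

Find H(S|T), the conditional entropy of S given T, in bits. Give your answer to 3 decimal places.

Marginals: p(S) = (0.1200, 0.7200, 0.1600), p(T) = (0.1400, 0.2800, 0.5800).
H(S|T) = Σ p(T) · H(S|T=·).
  T=0: p=0.1400, H(S|T=0) = 1.0949
  T=1: p=0.2800, H(S|T=1) = 0.5896
  T=2: p=0.5800, H(S|T=2) = 1.0057
Weighted sum = 0.902 bits.

0.902 bits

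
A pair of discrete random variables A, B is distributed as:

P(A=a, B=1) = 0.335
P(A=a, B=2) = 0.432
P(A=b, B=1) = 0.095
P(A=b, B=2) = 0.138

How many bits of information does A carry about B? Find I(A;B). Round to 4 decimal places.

0.0004 bits

Marginals: p(A) = (0.7670, 0.2330), p(B) = (0.4300, 0.5700).
I(A;B) = Σ p(x,y)·log₂[p(x,y)/(p(x)p(y))].
  (a,1): 0.335·log₂(1.0157) = 0.00755
  (a,2): 0.432·log₂(0.9881) = -0.00744
  (b,1): 0.095·log₂(0.9482) = -0.00729
  (b,2): 0.138·log₂(1.0391) = 0.00763
Sum = 0.0004 bits.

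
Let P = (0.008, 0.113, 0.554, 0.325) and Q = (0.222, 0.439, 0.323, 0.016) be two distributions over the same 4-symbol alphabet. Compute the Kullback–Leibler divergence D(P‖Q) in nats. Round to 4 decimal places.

D(P‖Q) = Σ p·ln(p/q).
  0.008·ln(0.008/0.222) = -0.02659
  0.113·ln(0.113/0.439) = -0.15335
  0.554·ln(0.554/0.323) = 0.29889
  0.325·ln(0.325/0.016) = 0.97865
D(P‖Q) = 1.0976 nats.

1.0976 nats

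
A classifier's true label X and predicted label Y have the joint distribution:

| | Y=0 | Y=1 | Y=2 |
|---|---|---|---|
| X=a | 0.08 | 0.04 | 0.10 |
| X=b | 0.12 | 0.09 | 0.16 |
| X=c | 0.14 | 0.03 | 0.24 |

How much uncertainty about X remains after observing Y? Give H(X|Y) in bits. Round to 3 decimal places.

1.503 bits

Chain rule: H(X|Y) = H(X,Y) − H(Y).
Marginals: p(X) = (0.2200, 0.3700, 0.4100), p(Y) = (0.3400, 0.1600, 0.5000).
H(X,Y) = 2.9552 bits; H(Y) = 1.4522 bits.
H(X|Y) = 2.9552 − 1.4522 = 1.503 bits.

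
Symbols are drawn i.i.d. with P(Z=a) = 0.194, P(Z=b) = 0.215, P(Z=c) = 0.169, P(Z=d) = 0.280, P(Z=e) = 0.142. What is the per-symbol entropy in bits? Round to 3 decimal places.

H(Z) = −Σ p·log₂ p.
  −(0.194)·log₂(0.194) = 0.4590
  −(0.215)·log₂(0.215) = 0.4768
  −(0.169)·log₂(0.169) = 0.4335
  −(0.280)·log₂(0.280) = 0.5142
  −(0.142)·log₂(0.142) = 0.3999
Sum: 0.4590 + 0.4768 + 0.4335 + 0.5142 + 0.3999 = 2.283 bits.

2.283 bits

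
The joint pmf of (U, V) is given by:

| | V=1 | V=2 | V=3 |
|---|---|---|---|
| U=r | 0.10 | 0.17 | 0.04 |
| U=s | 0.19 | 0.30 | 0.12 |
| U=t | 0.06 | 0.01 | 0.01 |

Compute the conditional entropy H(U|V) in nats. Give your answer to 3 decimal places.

0.831 nats

Marginals: p(U) = (0.3100, 0.6100, 0.0800), p(V) = (0.3500, 0.4800, 0.1700).
H(U|V) = Σ p(V) · H(U|V=·).
  V=1: p=0.3500, H(U|V=1) = 0.9919
  V=2: p=0.4800, H(U|V=2) = 0.7420
  V=3: p=0.1700, H(U|V=3) = 0.7530
Weighted sum = 0.831 nats.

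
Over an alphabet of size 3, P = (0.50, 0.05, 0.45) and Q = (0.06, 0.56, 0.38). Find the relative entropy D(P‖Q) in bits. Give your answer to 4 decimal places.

D(P‖Q) = Σ p·log₂(p/q).
  0.50·log₂(0.50/0.06) = 1.52945
  0.05·log₂(0.05/0.56) = -0.17427
  0.45·log₂(0.45/0.38) = 0.10977
D(P‖Q) = 1.4649 bits.

1.4649 bits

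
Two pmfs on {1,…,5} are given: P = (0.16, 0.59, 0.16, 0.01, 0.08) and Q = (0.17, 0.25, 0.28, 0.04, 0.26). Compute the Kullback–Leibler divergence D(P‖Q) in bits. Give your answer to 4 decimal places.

D(P‖Q) = Σ p·log₂(p/q).
  0.16·log₂(0.16/0.17) = -0.01399
  0.59·log₂(0.59/0.25) = 0.73088
  0.16·log₂(0.16/0.28) = -0.12918
  0.01·log₂(0.01/0.04) = -0.02000
  0.08·log₂(0.08/0.26) = -0.13604
D(P‖Q) = 0.4317 bits.

0.4317 bits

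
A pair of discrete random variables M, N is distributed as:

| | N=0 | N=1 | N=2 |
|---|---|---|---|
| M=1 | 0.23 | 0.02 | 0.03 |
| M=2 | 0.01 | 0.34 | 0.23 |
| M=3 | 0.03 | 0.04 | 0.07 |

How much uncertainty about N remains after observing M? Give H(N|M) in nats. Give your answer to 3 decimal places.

Chain rule: H(N|M) = H(M,N) − H(M).
Marginals: p(M) = (0.2800, 0.5800, 0.1400), p(N) = (0.2700, 0.4000, 0.3300).
H(M,N) = 1.6924 nats; H(M) = 0.9476 nats.
H(N|M) = 1.6924 − 0.9476 = 0.745 nats.

0.745 nats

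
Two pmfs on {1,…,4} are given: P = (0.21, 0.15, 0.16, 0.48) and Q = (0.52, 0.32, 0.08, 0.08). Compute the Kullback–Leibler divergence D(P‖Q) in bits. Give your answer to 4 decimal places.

0.9621 bits

D(P‖Q) = Σ p·log₂(p/q).
  0.21·log₂(0.21/0.52) = -0.27471
  0.15·log₂(0.15/0.32) = -0.16397
  0.16·log₂(0.16/0.08) = 0.16000
  0.48·log₂(0.48/0.08) = 1.24078
D(P‖Q) = 0.9621 bits.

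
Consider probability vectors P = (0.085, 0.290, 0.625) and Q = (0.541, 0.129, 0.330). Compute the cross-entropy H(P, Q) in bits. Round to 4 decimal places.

H(P,Q) = −Σ p·log₂ q.
  −0.085·log₂(0.541) = 0.07534
  −0.290·log₂(0.129) = 0.85682
  −0.625·log₂(0.330) = 0.99966
H(P,Q) = 1.9318 bits.

1.9318 bits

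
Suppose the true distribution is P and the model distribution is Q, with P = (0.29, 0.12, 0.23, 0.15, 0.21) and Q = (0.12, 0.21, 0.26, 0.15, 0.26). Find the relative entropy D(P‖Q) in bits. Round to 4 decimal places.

D(P‖Q) = Σ p·log₂(p/q).
  0.29·log₂(0.29/0.12) = 0.36918
  0.12·log₂(0.12/0.21) = -0.09688
  0.23·log₂(0.23/0.26) = -0.04068
  0.15·log₂(0.15/0.15) = 0.00000
  0.21·log₂(0.21/0.26) = -0.06471
D(P‖Q) = 0.1669 bits.

0.1669 bits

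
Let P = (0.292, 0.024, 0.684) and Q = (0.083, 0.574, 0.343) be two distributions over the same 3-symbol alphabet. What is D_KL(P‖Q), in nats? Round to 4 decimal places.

0.7632 nats

D(P‖Q) = Σ p·ln(p/q).
  0.292·ln(0.292/0.083) = 0.36731
  0.024·ln(0.024/0.574) = -0.07619
  0.684·ln(0.684/0.343) = 0.47212
D(P‖Q) = 0.7632 nats.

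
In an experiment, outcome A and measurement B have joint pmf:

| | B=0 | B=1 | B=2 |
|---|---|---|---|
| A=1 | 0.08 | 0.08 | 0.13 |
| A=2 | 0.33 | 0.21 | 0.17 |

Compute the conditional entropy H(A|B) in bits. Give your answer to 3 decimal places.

Marginals: p(A) = (0.2900, 0.7100), p(B) = (0.4100, 0.2900, 0.3000).
H(A|B) = Σ p(B) · H(A|B=·).
  B=0: p=0.4100, H(A|B=0) = 0.7121
  B=1: p=0.2900, H(A|B=1) = 0.8498
  B=2: p=0.3000, H(A|B=2) = 0.9871
Weighted sum = 0.835 bits.

0.835 bits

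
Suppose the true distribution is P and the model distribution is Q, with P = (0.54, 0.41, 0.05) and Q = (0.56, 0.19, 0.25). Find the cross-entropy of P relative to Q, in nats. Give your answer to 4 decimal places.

1.0633 nats

H(P,Q) = −Σ p·ln q.
  −0.54·ln(0.56) = 0.31310
  −0.41·ln(0.19) = 0.68090
  −0.05·ln(0.25) = 0.06931
H(P,Q) = 1.0633 nats.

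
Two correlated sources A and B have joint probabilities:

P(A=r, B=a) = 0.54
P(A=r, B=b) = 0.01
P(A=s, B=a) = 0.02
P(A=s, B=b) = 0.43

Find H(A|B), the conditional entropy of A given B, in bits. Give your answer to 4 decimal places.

0.1933 bits

Chain rule: H(A|B) = H(A,B) − H(B).
Marginals: p(A) = (0.5500, 0.4500), p(B) = (0.5600, 0.4400).
H(A,B) = 1.1829 bits; H(B) = 0.9896 bits.
H(A|B) = 1.1829 − 0.9896 = 0.1933 bits.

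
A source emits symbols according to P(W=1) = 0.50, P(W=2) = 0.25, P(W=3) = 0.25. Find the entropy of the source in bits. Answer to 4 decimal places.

1.5000 bits

H(W) = −Σ p·log₂ p.
  −(0.50)·log₂(0.50) = 0.50000
  −(0.25)·log₂(0.25) = 0.50000
  −(0.25)·log₂(0.25) = 0.50000
Sum: 0.50000 + 0.50000 + 0.50000 = 1.5000 bits.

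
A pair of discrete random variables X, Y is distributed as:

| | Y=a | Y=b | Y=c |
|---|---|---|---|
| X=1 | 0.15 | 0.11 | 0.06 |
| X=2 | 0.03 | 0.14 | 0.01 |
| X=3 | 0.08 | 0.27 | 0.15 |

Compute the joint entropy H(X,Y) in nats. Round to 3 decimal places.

1.963 nats

H(X,Y) = −Σ p(x,y)·ln p(x,y) over all 9 cells.
  cell (1,a): −0.15·ln0.15 = 0.2846
  cell (1,b): −0.11·ln0.11 = 0.2428
  cell (1,c): −0.06·ln0.06 = 0.1688
  cell (2,a): −0.03·ln0.03 = 0.1052
  cell (2,b): −0.14·ln0.14 = 0.2753
  cell (2,c): −0.01·ln0.01 = 0.0461
  cell (3,a): −0.08·ln0.08 = 0.2021
  cell (3,b): −0.27·ln0.27 = 0.3535
  cell (3,c): −0.15·ln0.15 = 0.2846
Sum = 1.963 nats.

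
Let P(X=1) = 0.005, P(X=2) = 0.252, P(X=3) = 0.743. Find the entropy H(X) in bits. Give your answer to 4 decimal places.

0.8577 bits

H(X) = −Σ p·log₂ p.
  −(0.005)·log₂(0.005) = 0.03822
  −(0.252)·log₂(0.252) = 0.50110
  −(0.743)·log₂(0.743) = 0.31842
Sum: 0.03822 + 0.50110 + 0.31842 = 0.8577 bits.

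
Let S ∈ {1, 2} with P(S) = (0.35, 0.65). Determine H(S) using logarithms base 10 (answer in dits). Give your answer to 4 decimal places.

0.2812 dits

H(S) = −Σ p·log₁₀ p.
  −(0.35)·log₁₀(0.35) = 0.15958
  −(0.65)·log₁₀(0.65) = 0.12161
Sum: 0.15958 + 0.12161 = 0.2812 dits.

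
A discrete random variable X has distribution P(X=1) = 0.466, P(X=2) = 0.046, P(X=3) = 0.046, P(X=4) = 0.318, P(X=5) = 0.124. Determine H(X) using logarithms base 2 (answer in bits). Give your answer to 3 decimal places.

H(X) = −Σ p·log₂ p.
  −(0.466)·log₂(0.466) = 0.5133
  −(0.046)·log₂(0.046) = 0.2043
  −(0.046)·log₂(0.046) = 0.2043
  −(0.318)·log₂(0.318) = 0.5256
  −(0.124)·log₂(0.124) = 0.3734
Sum: 0.5133 + 0.2043 + 0.2043 + 0.5256 + 0.3734 = 1.821 bits.

1.821 bits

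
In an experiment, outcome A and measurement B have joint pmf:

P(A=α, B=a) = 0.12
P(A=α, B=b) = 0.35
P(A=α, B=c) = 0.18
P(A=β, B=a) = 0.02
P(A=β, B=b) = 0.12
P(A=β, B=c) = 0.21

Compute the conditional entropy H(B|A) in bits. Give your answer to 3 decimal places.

Marginals: p(A) = (0.6500, 0.3500), p(B) = (0.1400, 0.4700, 0.3900).
H(B|A) = Σ p(A) · H(B|A=·).
  A=α: p=0.6500, H(B|A=α) = 1.4439
  A=β: p=0.3500, H(B|A=β) = 1.2076
Weighted sum = 1.361 bits.

1.361 bits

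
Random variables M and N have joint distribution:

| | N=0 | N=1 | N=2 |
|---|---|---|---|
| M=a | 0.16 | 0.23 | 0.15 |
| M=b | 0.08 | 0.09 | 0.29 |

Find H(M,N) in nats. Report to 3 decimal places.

1.694 nats

H(M,N) = −Σ p(x,y)·ln p(x,y) over all 6 cells.
  cell (a,0): −0.16·ln0.16 = 0.2932
  cell (a,1): −0.23·ln0.23 = 0.3380
  cell (a,2): −0.15·ln0.15 = 0.2846
  cell (b,0): −0.08·ln0.08 = 0.2021
  cell (b,1): −0.09·ln0.09 = 0.2167
  cell (b,2): −0.29·ln0.29 = 0.3590
Sum = 1.694 nats.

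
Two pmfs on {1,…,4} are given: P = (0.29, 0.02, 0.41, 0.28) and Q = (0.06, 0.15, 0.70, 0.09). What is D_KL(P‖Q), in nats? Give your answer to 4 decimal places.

0.5151 nats

D(P‖Q) = Σ p·ln(p/q).
  0.29·ln(0.29/0.06) = 0.45691
  0.02·ln(0.02/0.15) = -0.04030
  0.41·ln(0.41/0.70) = -0.21932
  0.28·ln(0.28/0.09) = 0.31779
D(P‖Q) = 0.5151 nats.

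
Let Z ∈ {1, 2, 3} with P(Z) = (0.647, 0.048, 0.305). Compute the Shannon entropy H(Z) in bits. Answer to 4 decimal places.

1.1392 bits

H(Z) = −Σ p·log₂ p.
  −(0.647)·log₂(0.647) = 0.40642
  −(0.048)·log₂(0.048) = 0.21028
  −(0.305)·log₂(0.305) = 0.52250
Sum: 0.40642 + 0.21028 + 0.52250 = 1.1392 bits.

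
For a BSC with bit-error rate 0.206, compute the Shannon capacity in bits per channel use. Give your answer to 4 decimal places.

0.2662 bits

Binary symmetric channel: C = 1 − h₂(ε) where h₂ is the binary entropy function.
h₂(0.206) = −0.206·log₂0.206 − 0.794·log₂0.794 = 0.7338.
C = 1 − 0.7338 = 0.2662 bits per channel use.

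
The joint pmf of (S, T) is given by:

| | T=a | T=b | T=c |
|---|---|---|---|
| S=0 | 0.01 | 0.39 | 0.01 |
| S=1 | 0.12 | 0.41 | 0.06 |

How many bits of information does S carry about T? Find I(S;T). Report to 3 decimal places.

0.085 bits

Marginals: p(S) = (0.4100, 0.5900), p(T) = (0.1300, 0.8000, 0.0700).
I(S;T) = Σ p(x,y)·log₂[p(x,y)/(p(x)p(y))].
  (0,a): 0.01·log₂(0.1876) = -0.0241
  (0,b): 0.39·log₂(1.1890) = 0.0974
  (0,c): 0.01·log₂(0.3484) = -0.0152
  (1,a): 0.12·log₂(1.5645) = 0.0775
  (1,b): 0.41·log₂(0.8686) = -0.0833
  (1,c): 0.06·log₂(1.4528) = 0.0323
Sum = 0.085 bits.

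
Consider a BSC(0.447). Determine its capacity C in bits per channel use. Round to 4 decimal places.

Binary symmetric channel: C = 1 − h₂(ε) where h₂ is the binary entropy function.
h₂(0.447) = −0.447·log₂0.447 − 0.553·log₂0.553 = 0.9919.
C = 1 − 0.9919 = 0.0081 bits per channel use.

0.0081 bits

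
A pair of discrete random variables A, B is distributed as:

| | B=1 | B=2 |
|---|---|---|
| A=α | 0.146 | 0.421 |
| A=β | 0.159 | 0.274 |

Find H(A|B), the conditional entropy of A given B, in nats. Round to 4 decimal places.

0.6772 nats

Marginals: p(A) = (0.5670, 0.4330), p(B) = (0.3050, 0.6950).
H(A|B) = Σ p(B) · H(A|B=·).
  B=1: p=0.3050, H(A|B=1) = 0.6922
  B=2: p=0.6950, H(A|B=2) = 0.6706
Weighted sum = 0.6772 nats.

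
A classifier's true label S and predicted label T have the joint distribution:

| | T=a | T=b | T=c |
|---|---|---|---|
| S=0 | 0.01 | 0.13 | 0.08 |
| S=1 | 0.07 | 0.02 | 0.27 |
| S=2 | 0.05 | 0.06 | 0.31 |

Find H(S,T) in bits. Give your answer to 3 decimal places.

2.615 bits

H(S,T) = −Σ p(x,y)·log₂ p(x,y) over all 9 cells.
  cell (0,a): −0.01·log₂0.01 = 0.0664
  cell (0,b): −0.13·log₂0.13 = 0.3826
  cell (0,c): −0.08·log₂0.08 = 0.2915
  cell (1,a): −0.07·log₂0.07 = 0.2686
  cell (1,b): −0.02·log₂0.02 = 0.1129
  cell (1,c): −0.27·log₂0.27 = 0.5100
  cell (2,a): −0.05·log₂0.05 = 0.2161
  cell (2,b): −0.06·log₂0.06 = 0.2435
  cell (2,c): −0.31·log₂0.31 = 0.5238
Sum = 2.615 bits.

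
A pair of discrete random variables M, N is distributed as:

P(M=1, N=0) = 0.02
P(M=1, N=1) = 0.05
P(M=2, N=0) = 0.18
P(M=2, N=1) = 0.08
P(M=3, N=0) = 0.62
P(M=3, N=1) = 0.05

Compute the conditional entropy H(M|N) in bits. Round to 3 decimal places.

Chain rule: H(M|N) = H(M,N) − H(N).
Marginals: p(M) = (0.0700, 0.2600, 0.6700), p(N) = (0.8200, 0.1800).
H(M,N) = 1.7095 bits; H(N) = 0.6801 bits.
H(M|N) = 1.7095 − 0.6801 = 1.029 bits.

1.029 bits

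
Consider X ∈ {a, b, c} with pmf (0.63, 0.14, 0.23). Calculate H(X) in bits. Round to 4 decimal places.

H(X) = −Σ p·log₂ p.
  −(0.63)·log₂(0.63) = 0.41994
  −(0.14)·log₂(0.14) = 0.39711
  −(0.23)·log₂(0.23) = 0.48767
Sum: 0.41994 + 0.39711 + 0.48767 = 1.3047 bits.

1.3047 bits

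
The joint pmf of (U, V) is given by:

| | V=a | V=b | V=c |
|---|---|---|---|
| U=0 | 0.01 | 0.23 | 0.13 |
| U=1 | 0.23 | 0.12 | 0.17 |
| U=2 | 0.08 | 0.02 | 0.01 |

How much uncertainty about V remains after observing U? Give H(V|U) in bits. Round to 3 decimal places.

Chain rule: H(V|U) = H(U,V) − H(U).
Marginals: p(U) = (0.3700, 0.5200, 0.1100), p(V) = (0.3200, 0.3700, 0.3100).
H(U,V) = 2.6969 bits; H(U) = 1.3716 bits.
H(V|U) = 2.6969 − 1.3716 = 1.325 bits.

1.325 bits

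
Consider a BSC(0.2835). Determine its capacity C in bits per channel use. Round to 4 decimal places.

Binary symmetric channel: C = 1 − h₂(ε) where h₂ is the binary entropy function.
h₂(0.2835) = −0.2835·log₂0.2835 − 0.7165·log₂0.7165 = 0.8602.
C = 1 − 0.8602 = 0.1398 bits per channel use.

0.1398 bits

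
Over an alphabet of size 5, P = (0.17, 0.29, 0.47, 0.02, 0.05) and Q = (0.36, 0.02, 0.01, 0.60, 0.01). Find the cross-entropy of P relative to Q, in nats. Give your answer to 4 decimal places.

3.7131 nats

H(P,Q) = −Σ p·ln q.
  −0.17·ln(0.36) = 0.17368
  −0.29·ln(0.02) = 1.13449
  −0.47·ln(0.01) = 2.16443
  −0.02·ln(0.60) = 0.01022
  −0.05·ln(0.01) = 0.23026
H(P,Q) = 3.7131 nats.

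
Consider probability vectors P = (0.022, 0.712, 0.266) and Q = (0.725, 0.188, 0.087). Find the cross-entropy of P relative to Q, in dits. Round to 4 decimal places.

H(P,Q) = −Σ p·log₁₀ q.
  −0.022·log₁₀(0.725) = 0.00307
  −0.712·log₁₀(0.188) = 0.51680
  −0.266·log₁₀(0.087) = 0.28209
H(P,Q) = 0.8020 dits.

0.8020 dits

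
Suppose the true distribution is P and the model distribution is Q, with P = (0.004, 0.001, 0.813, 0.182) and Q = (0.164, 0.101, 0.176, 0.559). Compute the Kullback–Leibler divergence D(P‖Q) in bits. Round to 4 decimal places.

1.4721 bits

D(P‖Q) = Σ p·log₂(p/q).
  0.004·log₂(0.004/0.164) = -0.02143
  0.001·log₂(0.001/0.101) = -0.00666
  0.813·log₂(0.813/0.176) = 1.79484
  0.182·log₂(0.182/0.559) = -0.29464
D(P‖Q) = 1.4721 bits.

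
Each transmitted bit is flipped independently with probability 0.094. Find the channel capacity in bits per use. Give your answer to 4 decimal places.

0.5503 bits

Binary symmetric channel: C = 1 − h₂(ε) where h₂ is the binary entropy function.
h₂(0.094) = −0.094·log₂0.094 − 0.906·log₂0.906 = 0.4497.
C = 1 − 0.4497 = 0.5503 bits per channel use.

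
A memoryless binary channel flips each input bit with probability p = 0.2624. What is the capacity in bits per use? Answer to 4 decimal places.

0.1697 bits

Binary symmetric channel: C = 1 − h₂(ε) where h₂ is the binary entropy function.
h₂(0.2624) = −0.2624·log₂0.2624 − 0.7376·log₂0.7376 = 0.8303.
C = 1 − 0.8303 = 0.1697 bits per channel use.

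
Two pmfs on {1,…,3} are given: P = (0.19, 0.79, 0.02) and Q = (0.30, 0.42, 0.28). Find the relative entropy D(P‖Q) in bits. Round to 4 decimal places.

0.5187 bits

D(P‖Q) = Σ p·log₂(p/q).
  0.19·log₂(0.19/0.30) = -0.12520
  0.79·log₂(0.79/0.42) = 0.72006
  0.02·log₂(0.02/0.28) = -0.07615
D(P‖Q) = 0.5187 bits.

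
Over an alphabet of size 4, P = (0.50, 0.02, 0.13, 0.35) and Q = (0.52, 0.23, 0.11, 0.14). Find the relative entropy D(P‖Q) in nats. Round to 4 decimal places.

D(P‖Q) = Σ p·ln(p/q).
  0.50·ln(0.50/0.52) = -0.01961
  0.02·ln(0.02/0.23) = -0.04885
  0.13·ln(0.13/0.11) = 0.02172
  0.35·ln(0.35/0.14) = 0.32070
D(P‖Q) = 0.2740 nats.

0.2740 nats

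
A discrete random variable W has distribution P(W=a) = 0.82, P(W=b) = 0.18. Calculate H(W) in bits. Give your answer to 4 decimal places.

0.6801 bits

H(W) = −Σ p·log₂ p.
  −(0.82)·log₂(0.82) = 0.23477
  −(0.18)·log₂(0.18) = 0.44531
Sum: 0.23477 + 0.44531 = 0.6801 bits.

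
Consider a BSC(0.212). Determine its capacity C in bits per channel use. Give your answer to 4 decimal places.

0.2547 bits

Binary symmetric channel: C = 1 − h₂(ε) where h₂ is the binary entropy function.
h₂(0.212) = −0.212·log₂0.212 − 0.788·log₂0.788 = 0.7453.
C = 1 − 0.7453 = 0.2547 bits per channel use.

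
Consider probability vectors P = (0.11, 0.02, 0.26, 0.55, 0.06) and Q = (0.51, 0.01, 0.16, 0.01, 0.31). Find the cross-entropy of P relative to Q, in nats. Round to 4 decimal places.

H(P,Q) = −Σ p·ln q.
  −0.11·ln(0.51) = 0.07407
  −0.02·ln(0.01) = 0.09210
  −0.26·ln(0.16) = 0.47647
  −0.55·ln(0.01) = 2.53284
  −0.06·ln(0.31) = 0.07027
H(P,Q) = 3.2458 nats.

3.2458 nats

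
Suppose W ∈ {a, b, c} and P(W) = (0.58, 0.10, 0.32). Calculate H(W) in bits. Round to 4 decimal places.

1.3140 bits

H(W) = −Σ p·log₂ p.
  −(0.58)·log₂(0.58) = 0.45581
  −(0.10)·log₂(0.10) = 0.33219
  −(0.32)·log₂(0.32) = 0.52603
Sum: 0.45581 + 0.33219 + 0.52603 = 1.3140 bits.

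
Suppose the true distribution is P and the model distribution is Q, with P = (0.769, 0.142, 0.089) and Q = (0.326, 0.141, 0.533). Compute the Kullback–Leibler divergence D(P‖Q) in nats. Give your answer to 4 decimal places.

0.5017 nats

D(P‖Q) = Σ p·ln(p/q).
  0.769·ln(0.769/0.326) = 0.65995
  0.142·ln(0.142/0.141) = 0.00100
  0.089·ln(0.089/0.533) = -0.15930
D(P‖Q) = 0.5017 nats.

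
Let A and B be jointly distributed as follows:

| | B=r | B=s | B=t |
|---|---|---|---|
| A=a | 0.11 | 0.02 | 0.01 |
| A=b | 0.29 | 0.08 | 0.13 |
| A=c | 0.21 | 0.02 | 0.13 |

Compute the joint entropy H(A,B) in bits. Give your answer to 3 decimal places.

H(A,B) = −Σ p(x,y)·log₂ p(x,y) over all 9 cells.
  cell (a,r): −0.11·log₂0.11 = 0.3503
  cell (a,s): −0.02·log₂0.02 = 0.1129
  cell (a,t): −0.01·log₂0.01 = 0.0664
  cell (b,r): −0.29·log₂0.29 = 0.5179
  cell (b,s): −0.08·log₂0.08 = 0.2915
  cell (b,t): −0.13·log₂0.13 = 0.3826
  cell (c,r): −0.21·log₂0.21 = 0.4728
  cell (c,s): −0.02·log₂0.02 = 0.1129
  cell (c,t): −0.13·log₂0.13 = 0.3826
Sum = 2.690 bits.

2.690 bits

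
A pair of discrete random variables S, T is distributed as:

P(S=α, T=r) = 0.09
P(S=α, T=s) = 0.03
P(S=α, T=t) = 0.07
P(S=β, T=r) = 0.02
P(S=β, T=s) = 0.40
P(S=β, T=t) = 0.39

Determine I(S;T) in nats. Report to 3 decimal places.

0.129 nats

Marginals: p(S) = (0.1900, 0.8100), p(T) = (0.1100, 0.4300, 0.4600).
I(S;T) = Σ p(x,y)·ln[p(x,y)/(p(x)p(y))].
  (α,r): 0.09·ln(4.3062) = 0.1314
  (α,s): 0.03·ln(0.3672) = -0.0301
  (α,t): 0.07·ln(0.8009) = -0.0155
  (β,r): 0.02·ln(0.2245) = -0.0299
  (β,s): 0.40·ln(1.1484) = 0.0554
  (β,t): 0.39·ln(1.0467) = 0.0178
Sum = 0.129 nats.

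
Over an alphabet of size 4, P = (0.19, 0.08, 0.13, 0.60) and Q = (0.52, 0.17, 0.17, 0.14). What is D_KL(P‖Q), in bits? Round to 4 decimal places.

0.8464 bits

D(P‖Q) = Σ p·log₂(p/q).
  0.19·log₂(0.19/0.52) = -0.27598
  0.08·log₂(0.08/0.17) = -0.08700
  0.13·log₂(0.13/0.17) = -0.05031
  0.60·log₂(0.60/0.14) = 1.25972
D(P‖Q) = 0.8464 bits.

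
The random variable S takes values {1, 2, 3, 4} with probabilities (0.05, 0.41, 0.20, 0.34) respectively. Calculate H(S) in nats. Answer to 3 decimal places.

H(S) = −Σ p·ln p.
  −(0.05)·ln(0.05) = 0.1498
  −(0.41)·ln(0.41) = 0.3656
  −(0.20)·ln(0.20) = 0.3219
  −(0.34)·ln(0.34) = 0.3668
Sum: 0.1498 + 0.3656 + 0.3219 + 0.3668 = 1.204 nats.

1.204 nats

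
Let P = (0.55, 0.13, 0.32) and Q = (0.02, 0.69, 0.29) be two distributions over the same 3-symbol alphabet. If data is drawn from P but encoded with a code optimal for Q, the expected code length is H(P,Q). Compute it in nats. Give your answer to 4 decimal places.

2.5960 nats

H(P,Q) = −Σ p·ln q.
  −0.55·ln(0.02) = 2.15161
  −0.13·ln(0.69) = 0.04824
  −0.32·ln(0.29) = 0.39612
H(P,Q) = 2.5960 nats.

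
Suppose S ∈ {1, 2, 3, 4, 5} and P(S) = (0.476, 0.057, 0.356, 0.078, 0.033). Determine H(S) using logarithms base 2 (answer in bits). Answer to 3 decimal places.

1.725 bits

H(S) = −Σ p·log₂ p.
  −(0.476)·log₂(0.476) = 0.5098
  −(0.057)·log₂(0.057) = 0.2356
  −(0.356)·log₂(0.356) = 0.5305
  −(0.078)·log₂(0.078) = 0.2871
  −(0.033)·log₂(0.033) = 0.1624
Sum: 0.5098 + 0.2356 + 0.5305 + 0.2871 + 0.1624 = 1.725 bits.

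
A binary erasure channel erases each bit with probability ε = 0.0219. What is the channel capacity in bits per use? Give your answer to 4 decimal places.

0.9781 bits

Binary erasure channel: capacity C = 1 − ε.
C = 1 − 0.0219 = 0.9781 bits per channel use.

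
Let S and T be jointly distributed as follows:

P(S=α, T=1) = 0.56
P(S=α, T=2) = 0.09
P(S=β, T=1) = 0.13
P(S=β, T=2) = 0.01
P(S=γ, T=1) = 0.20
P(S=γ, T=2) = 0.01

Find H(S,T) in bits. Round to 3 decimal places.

1.761 bits

H(S,T) = −Σ p(x,y)·log₂ p(x,y) over all 6 cells.
  cell (α,1): −0.56·log₂0.56 = 0.4684
  cell (α,2): −0.09·log₂0.09 = 0.3127
  cell (β,1): −0.13·log₂0.13 = 0.3826
  cell (β,2): −0.01·log₂0.01 = 0.0664
  cell (γ,1): −0.20·log₂0.20 = 0.4644
  cell (γ,2): −0.01·log₂0.01 = 0.0664
Sum = 1.761 bits.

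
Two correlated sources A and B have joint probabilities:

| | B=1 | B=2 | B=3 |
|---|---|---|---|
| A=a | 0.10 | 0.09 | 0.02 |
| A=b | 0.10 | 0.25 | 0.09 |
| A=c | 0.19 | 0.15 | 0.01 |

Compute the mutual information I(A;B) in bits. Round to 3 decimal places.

Marginals: p(A) = (0.2100, 0.4400, 0.3500), p(B) = (0.3900, 0.4900, 0.1200).
I(A;B) = Σ p(x,y)·log₂[p(x,y)/(p(x)p(y))].
  (a,1): 0.10·log₂(1.2210) = 0.0288
  (a,2): 0.09·log₂(0.8746) = -0.0174
  (a,3): 0.02·log₂(0.7937) = -0.0067
  (b,1): 0.10·log₂(0.5828) = -0.0779
  (b,2): 0.25·log₂(1.1596) = 0.0534
  (b,3): 0.09·log₂(1.7045) = 0.0692
  (c,1): 0.19·log₂(1.3919) = 0.0906
  (c,2): 0.15·log₂(0.8746) = -0.0290
  (c,3): 0.01·log₂(0.2381) = -0.0207
Sum = 0.090 bits.

0.090 bits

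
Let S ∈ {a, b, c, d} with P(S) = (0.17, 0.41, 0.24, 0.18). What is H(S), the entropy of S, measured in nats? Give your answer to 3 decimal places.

1.318 nats

H(S) = −Σ p·ln p.
  −(0.17)·ln(0.17) = 0.3012
  −(0.41)·ln(0.41) = 0.3656
  −(0.24)·ln(0.24) = 0.3425
  −(0.18)·ln(0.18) = 0.3087
Sum: 0.3012 + 0.3656 + 0.3425 + 0.3087 = 1.318 nats.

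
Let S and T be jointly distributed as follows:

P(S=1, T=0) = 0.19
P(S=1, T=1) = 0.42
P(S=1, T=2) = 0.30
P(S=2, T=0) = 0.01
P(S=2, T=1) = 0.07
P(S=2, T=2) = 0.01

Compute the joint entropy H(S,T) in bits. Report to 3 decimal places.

H(S,T) = −Σ p(x,y)·log₂ p(x,y) over all 6 cells.
  cell (1,0): −0.19·log₂0.19 = 0.4552
  cell (1,1): −0.42·log₂0.42 = 0.5256
  cell (1,2): −0.30·log₂0.30 = 0.5211
  cell (2,0): −0.01·log₂0.01 = 0.0664
  cell (2,1): −0.07·log₂0.07 = 0.2686
  cell (2,2): −0.01·log₂0.01 = 0.0664
Sum = 1.903 bits.

1.903 bits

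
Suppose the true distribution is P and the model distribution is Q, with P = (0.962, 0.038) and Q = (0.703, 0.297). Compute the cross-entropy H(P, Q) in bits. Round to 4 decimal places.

H(P,Q) = −Σ p·log₂ q.
  −0.962·log₂(0.703) = 0.48908
  −0.038·log₂(0.297) = 0.06656
H(P,Q) = 0.5556 bits.

0.5556 bits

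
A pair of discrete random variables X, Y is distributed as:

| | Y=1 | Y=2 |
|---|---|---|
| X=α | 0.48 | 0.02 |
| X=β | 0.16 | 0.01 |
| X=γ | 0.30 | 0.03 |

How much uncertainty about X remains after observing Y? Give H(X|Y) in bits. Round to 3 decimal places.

Chain rule: H(X|Y) = H(X,Y) − H(Y).
Marginals: p(X) = (0.5000, 0.1700, 0.3300), p(Y) = (0.9400, 0.0600).
H(X,Y) = 1.7835 bits; H(Y) = 0.3274 bits.
H(X|Y) = 1.7835 − 0.3274 = 1.456 bits.

1.456 bits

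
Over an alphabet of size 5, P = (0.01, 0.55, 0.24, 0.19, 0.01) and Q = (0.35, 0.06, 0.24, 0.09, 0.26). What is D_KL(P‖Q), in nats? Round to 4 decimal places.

D(P‖Q) = Σ p·ln(p/q).
  0.01·ln(0.01/0.35) = -0.03555
  0.55·ln(0.55/0.06) = 1.21857
  0.24·ln(0.24/0.24) = 0.00000
  0.19·ln(0.19/0.09) = 0.14197
  0.01·ln(0.01/0.26) = -0.03258
D(P‖Q) = 1.2924 nats.

1.2924 nats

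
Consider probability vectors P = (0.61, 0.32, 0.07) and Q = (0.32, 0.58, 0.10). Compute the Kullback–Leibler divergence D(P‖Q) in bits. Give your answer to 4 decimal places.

0.2572 bits

D(P‖Q) = Σ p·log₂(p/q).
  0.61·log₂(0.61/0.32) = 0.56775
  0.32·log₂(0.32/0.58) = -0.27455
  0.07·log₂(0.07/0.10) = -0.03602
D(P‖Q) = 0.2572 bits.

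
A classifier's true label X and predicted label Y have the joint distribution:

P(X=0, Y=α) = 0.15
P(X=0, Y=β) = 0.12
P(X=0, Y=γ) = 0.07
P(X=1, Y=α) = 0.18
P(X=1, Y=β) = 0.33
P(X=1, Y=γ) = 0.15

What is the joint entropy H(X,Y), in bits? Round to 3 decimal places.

H(X,Y) = −Σ p(x,y)·log₂ p(x,y) over all 6 cells.
  cell (0,α): −0.15·log₂0.15 = 0.4105
  cell (0,β): −0.12·log₂0.12 = 0.3671
  cell (0,γ): −0.07·log₂0.07 = 0.2686
  cell (1,α): −0.18·log₂0.18 = 0.4453
  cell (1,β): −0.33·log₂0.33 = 0.5278
  cell (1,γ): −0.15·log₂0.15 = 0.4105
Sum = 2.430 bits.

2.430 bits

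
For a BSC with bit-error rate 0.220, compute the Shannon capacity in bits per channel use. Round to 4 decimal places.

Binary symmetric channel: C = 1 − h₂(ε) where h₂ is the binary entropy function.
h₂(0.220) = −0.220·log₂0.220 − 0.780·log₂0.780 = 0.7602.
C = 1 − 0.7602 = 0.2398 bits per channel use.

0.2398 bits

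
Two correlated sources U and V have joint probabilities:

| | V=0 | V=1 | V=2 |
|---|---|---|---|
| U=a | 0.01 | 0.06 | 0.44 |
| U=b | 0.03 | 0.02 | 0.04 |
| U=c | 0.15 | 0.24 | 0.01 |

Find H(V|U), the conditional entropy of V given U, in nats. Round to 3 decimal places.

0.635 nats

Chain rule: H(V|U) = H(U,V) − H(U).
Marginals: p(U) = (0.5100, 0.0900, 0.4000), p(V) = (0.1900, 0.3200, 0.4900).
H(U,V) = 1.5614 nats; H(U) = 0.9266 nats.
H(V|U) = 1.5614 − 0.9266 = 0.635 nats.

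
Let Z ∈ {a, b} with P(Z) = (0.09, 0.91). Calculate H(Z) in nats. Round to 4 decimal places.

H(Z) = −Σ p·ln p.
  −(0.09)·ln(0.09) = 0.21672
  −(0.91)·ln(0.91) = 0.08582
Sum: 0.21672 + 0.08582 = 0.3025 nats.

0.3025 nats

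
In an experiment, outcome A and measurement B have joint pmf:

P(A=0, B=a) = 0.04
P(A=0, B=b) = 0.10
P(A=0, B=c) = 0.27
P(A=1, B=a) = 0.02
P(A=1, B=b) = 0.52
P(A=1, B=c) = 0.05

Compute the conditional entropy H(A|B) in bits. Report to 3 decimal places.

Marginals: p(A) = (0.4100, 0.5900), p(B) = (0.0600, 0.6200, 0.3200).
H(A|B) = Σ p(B) · H(A|B=·).
  B=a: p=0.0600, H(A|B=a) = 0.9183
  B=b: p=0.6200, H(A|B=b) = 0.6374
  B=c: p=0.3200, H(A|B=c) = 0.6253
Weighted sum = 0.650 bits.

0.650 bits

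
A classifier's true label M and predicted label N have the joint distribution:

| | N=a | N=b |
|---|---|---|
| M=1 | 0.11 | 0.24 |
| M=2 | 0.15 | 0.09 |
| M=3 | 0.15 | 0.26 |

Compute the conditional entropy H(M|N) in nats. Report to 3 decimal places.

Chain rule: H(M|N) = H(M,N) − H(N).
Marginals: p(M) = (0.3500, 0.2400, 0.4100), p(N) = (0.4100, 0.5900).
H(M,N) = 1.7214 nats; H(N) = 0.6769 nats.
H(M|N) = 1.7214 − 0.6769 = 1.045 nats.

1.045 nats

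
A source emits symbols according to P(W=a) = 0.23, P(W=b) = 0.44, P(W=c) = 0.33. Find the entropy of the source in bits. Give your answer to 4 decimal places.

1.5366 bits

H(W) = −Σ p·log₂ p.
  −(0.23)·log₂(0.23) = 0.48767
  −(0.44)·log₂(0.44) = 0.52115
  −(0.33)·log₂(0.33) = 0.52782
Sum: 0.48767 + 0.52115 + 0.52782 = 1.5366 bits.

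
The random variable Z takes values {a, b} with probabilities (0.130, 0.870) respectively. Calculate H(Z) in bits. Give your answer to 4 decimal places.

0.5574 bits

H(Z) = −Σ p·log₂ p.
  −(0.130)·log₂(0.130) = 0.38264
  −(0.870)·log₂(0.870) = 0.17479
Sum: 0.38264 + 0.17479 = 0.5574 bits.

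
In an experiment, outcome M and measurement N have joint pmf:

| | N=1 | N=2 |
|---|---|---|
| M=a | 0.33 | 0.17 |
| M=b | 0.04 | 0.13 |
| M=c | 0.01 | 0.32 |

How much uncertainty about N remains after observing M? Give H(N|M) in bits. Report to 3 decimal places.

0.661 bits

Chain rule: H(N|M) = H(M,N) − H(M).
Marginals: p(M) = (0.5000, 0.1700, 0.3300), p(N) = (0.3800, 0.6200).
H(M,N) = 2.1233 bits; H(M) = 1.4624 bits.
H(N|M) = 2.1233 − 1.4624 = 0.661 bits.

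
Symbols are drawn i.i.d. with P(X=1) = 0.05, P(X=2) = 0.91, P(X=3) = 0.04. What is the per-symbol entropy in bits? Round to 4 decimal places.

0.5257 bits

H(X) = −Σ p·log₂ p.
  −(0.05)·log₂(0.05) = 0.21610
  −(0.91)·log₂(0.91) = 0.12382
  −(0.04)·log₂(0.04) = 0.18575
Sum: 0.21610 + 0.12382 + 0.18575 = 0.5257 bits.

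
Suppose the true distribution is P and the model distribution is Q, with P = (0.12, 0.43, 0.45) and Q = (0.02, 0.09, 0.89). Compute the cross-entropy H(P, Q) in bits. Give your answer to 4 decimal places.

2.2467 bits

H(P,Q) = −Σ p·log₂ q.
  −0.12·log₂(0.02) = 0.67726
  −0.43·log₂(0.09) = 1.49379
  −0.45·log₂(0.89) = 0.07566
H(P,Q) = 2.2467 bits.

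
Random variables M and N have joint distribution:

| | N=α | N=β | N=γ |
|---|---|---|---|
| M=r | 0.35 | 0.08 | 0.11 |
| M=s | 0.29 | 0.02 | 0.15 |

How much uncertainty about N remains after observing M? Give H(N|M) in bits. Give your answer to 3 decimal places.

Chain rule: H(N|M) = H(M,N) − H(M).
Marginals: p(M) = (0.5400, 0.4600), p(N) = (0.6400, 0.1000, 0.2600).
H(M,N) = 2.2132 bits; H(M) = 0.9954 bits.
H(N|M) = 2.2132 − 0.9954 = 1.218 bits.

1.218 bits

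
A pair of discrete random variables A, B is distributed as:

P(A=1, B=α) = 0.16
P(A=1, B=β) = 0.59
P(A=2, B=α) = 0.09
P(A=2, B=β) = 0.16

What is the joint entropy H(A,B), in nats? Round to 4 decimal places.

H(A,B) = −Σ p(x,y)·ln p(x,y) over all 4 cells.
  cell (1,α): −0.16·ln0.16 = 0.29321
  cell (1,β): −0.59·ln0.59 = 0.31130
  cell (2,α): −0.09·ln0.09 = 0.21672
  cell (2,β): −0.16·ln0.16 = 0.29321
Sum = 1.1144 nats.

1.1144 nats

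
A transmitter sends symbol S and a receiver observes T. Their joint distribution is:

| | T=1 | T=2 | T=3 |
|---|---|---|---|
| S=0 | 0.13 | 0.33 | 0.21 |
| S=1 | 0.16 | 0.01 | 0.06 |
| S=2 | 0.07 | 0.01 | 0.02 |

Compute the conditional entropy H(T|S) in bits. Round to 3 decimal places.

Marginals: p(S) = (0.6700, 0.2300, 0.1000), p(T) = (0.3600, 0.3500, 0.2900).
H(T|S) = Σ p(S) · H(T|S=·).
  S=0: p=0.6700, H(T|S=0) = 1.4868
  S=1: p=0.2300, H(T|S=1) = 1.0666
  S=2: p=0.1000, H(T|S=2) = 1.1568
Weighted sum = 1.357 bits.

1.357 bits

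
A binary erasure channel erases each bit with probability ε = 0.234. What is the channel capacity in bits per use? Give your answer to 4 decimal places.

Binary erasure channel: capacity C = 1 − ε.
C = 1 − 0.234 = 0.7660 bits per channel use.

0.7660 bits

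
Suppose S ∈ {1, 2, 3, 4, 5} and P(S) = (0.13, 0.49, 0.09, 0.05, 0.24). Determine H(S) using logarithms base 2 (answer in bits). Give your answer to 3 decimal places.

H(S) = −Σ p·log₂ p.
  −(0.13)·log₂(0.13) = 0.3826
  −(0.49)·log₂(0.49) = 0.5043
  −(0.09)·log₂(0.09) = 0.3127
  −(0.05)·log₂(0.05) = 0.2161
  −(0.24)·log₂(0.24) = 0.4941
Sum: 0.3826 + 0.5043 + 0.3127 + 0.2161 + 0.4941 = 1.910 bits.

1.910 bits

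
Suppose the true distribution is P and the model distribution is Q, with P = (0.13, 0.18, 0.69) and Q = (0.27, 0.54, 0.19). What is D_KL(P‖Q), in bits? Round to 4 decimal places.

0.8614 bits

D(P‖Q) = Σ p·log₂(p/q).
  0.13·log₂(0.13/0.27) = -0.13708
  0.18·log₂(0.18/0.54) = -0.28529
  0.69·log₂(0.69/0.19) = 1.28381
D(P‖Q) = 0.8614 bits.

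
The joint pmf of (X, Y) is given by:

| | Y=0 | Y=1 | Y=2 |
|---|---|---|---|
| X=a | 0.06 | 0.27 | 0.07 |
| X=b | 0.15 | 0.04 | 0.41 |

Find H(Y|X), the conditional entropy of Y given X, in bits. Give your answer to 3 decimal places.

1.175 bits

Chain rule: H(Y|X) = H(X,Y) − H(X).
Marginals: p(X) = (0.4000, 0.6000), p(Y) = (0.2100, 0.3100, 0.4800).
H(X,Y) = 2.1458 bits; H(X) = 0.9710 bits.
H(Y|X) = 2.1458 − 0.9710 = 1.175 bits.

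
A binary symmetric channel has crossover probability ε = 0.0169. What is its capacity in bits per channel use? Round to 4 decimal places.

0.8763 bits

Binary symmetric channel: C = 1 − h₂(ε) where h₂ is the binary entropy function.
h₂(0.0169) = −0.0169·log₂0.0169 − 0.9831·log₂0.9831 = 0.1237.
C = 1 − 0.1237 = 0.8763 bits per channel use.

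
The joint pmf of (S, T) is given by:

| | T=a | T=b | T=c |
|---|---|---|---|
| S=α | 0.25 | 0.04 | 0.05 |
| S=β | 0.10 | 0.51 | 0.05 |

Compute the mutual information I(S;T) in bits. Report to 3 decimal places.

Marginals: p(S) = (0.3400, 0.6600), p(T) = (0.3500, 0.5500, 0.1000).
I(S;T) = H(S) + H(T) − H(S,T).
H(S) = 0.9248, H(T) = 1.3367, H(S,T) = 1.9456.
I(S;T) = 0.9248 + 1.3367 − 1.9456 = 0.316 bits.

0.316 bits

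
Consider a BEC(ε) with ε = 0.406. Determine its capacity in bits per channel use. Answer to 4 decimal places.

0.5940 bits

Binary erasure channel: capacity C = 1 − ε.
C = 1 − 0.406 = 0.5940 bits per channel use.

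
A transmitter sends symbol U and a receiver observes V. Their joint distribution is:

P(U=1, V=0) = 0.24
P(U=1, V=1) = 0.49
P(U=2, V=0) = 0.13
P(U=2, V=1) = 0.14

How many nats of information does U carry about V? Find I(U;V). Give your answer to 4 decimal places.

Marginals: p(U) = (0.7300, 0.2700), p(V) = (0.3700, 0.6300).
I(U;V) = Σ p(x,y)·ln[p(x,y)/(p(x)p(y))].
  (1,0): 0.24·ln(0.8886) = -0.02836
  (1,1): 0.49·ln(1.0654) = 0.03106
  (2,0): 0.13·ln(1.3013) = 0.03424
  (2,1): 0.14·ln(0.8230) = -0.02726
Sum = 0.0097 nats.

0.0097 nats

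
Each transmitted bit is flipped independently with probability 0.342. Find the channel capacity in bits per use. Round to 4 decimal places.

0.0733 bits

Binary symmetric channel: C = 1 − h₂(ε) where h₂ is the binary entropy function.
h₂(0.342) = −0.342·log₂0.342 − 0.658·log₂0.658 = 0.9267.
C = 1 − 0.9267 = 0.0733 bits per channel use.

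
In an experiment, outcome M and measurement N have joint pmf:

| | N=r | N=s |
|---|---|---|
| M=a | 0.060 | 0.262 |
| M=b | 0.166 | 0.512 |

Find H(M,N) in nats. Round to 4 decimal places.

H(M,N) = −Σ p(x,y)·ln p(x,y) over all 4 cells.
  cell (a,r): −0.060·ln0.060 = 0.16880
  cell (a,s): −0.262·ln0.262 = 0.35093
  cell (b,r): −0.166·ln0.166 = 0.29810
  cell (b,s): −0.512·ln0.512 = 0.34275
Sum = 1.1606 nats.

1.1606 nats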